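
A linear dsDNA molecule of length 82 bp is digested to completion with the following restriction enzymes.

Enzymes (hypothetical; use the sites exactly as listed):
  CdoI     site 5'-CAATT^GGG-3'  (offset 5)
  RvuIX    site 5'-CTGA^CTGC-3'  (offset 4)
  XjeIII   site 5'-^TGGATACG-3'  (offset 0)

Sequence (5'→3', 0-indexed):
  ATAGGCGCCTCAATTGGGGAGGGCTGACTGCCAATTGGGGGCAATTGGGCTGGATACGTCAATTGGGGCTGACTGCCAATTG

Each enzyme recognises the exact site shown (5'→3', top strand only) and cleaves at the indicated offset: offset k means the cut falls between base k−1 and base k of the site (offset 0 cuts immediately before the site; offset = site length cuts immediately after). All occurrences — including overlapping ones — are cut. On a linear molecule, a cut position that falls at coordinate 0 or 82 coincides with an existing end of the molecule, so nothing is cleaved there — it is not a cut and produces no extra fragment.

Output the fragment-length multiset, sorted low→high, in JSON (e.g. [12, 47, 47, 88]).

Site scan:
  CdoI (CAATTGGG, off=5): starts [10, 31, 41, 59] → cuts [15, 36, 46, 64]
  RvuIX (CTGACTGC, off=4): starts [23, 68] → cuts [27, 72]
  XjeIII (TGGATACG, off=0): starts [50] → cuts [50]

Pooled cuts: [15, 27, 36, 46, 50, 64, 72]

Fragment lengths:
  [0,15): 15 bp
  [15,27): 12 bp
  [27,36): 9 bp
  [36,46): 10 bp
  [46,50): 4 bp
  [50,64): 14 bp
  [64,72): 8 bp
  [72,82): 10 bp

[4,8,9,10,10,12,14,15]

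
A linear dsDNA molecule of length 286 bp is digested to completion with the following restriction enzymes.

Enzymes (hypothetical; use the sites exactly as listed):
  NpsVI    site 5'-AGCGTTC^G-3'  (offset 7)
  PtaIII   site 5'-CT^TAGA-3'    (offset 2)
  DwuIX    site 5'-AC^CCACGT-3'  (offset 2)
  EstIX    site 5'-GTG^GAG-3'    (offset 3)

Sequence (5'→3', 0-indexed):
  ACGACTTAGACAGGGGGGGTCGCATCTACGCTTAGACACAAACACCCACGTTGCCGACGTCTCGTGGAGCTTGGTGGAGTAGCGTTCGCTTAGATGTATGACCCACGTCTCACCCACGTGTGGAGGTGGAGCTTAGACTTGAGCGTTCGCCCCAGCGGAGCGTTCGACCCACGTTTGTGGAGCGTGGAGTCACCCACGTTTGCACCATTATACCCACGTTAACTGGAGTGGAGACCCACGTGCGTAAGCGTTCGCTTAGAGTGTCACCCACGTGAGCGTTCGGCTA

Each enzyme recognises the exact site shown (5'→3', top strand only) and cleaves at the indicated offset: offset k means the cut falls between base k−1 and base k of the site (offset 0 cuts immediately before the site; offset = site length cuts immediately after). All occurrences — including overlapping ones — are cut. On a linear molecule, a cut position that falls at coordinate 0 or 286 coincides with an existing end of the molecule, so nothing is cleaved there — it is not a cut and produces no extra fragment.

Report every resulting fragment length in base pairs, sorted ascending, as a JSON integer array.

[3,3,3,5,5,5,6,6,7,7,9,10,11,11,11,11,12,13,14,15,17,17,18,20,21,26]

Per-enzyme occurrences:
  NpsVI (AGCGTTCG, off=7): starts [80, 141, 158, 246, 274] → cuts [87, 148, 165, 253, 281]
  PtaIII (CTTAGA, off=2): starts [4, 30, 88, 131, 254] → cuts [6, 32, 90, 133, 256]
  DwuIX (ACCCACGT, off=2): starts [43, 100, 111, 166, 191, 211, 233, 265] → cuts [45, 102, 113, 168, 193, 213, 235, 267]
  EstIX (GTGGAG, off=3): starts [63, 73, 119, 125, 176, 183, 227] → cuts [66, 76, 122, 128, 179, 186, 230]

Pooled cuts: [6, 32, 45, 66, 76, 87, 90, 102, 113, 122, 128, 133, 148, 165, 168, 179, 186, 193, 213, 230, 235, 253, 256, 267, 281]

Fragments:
  [0,6): 6 bp
  [6,32): 26 bp
  [32,45): 13 bp
  [45,66): 21 bp
  [66,76): 10 bp
  [76,87): 11 bp
  [87,90): 3 bp
  [90,102): 12 bp
  [102,113): 11 bp
  [113,122): 9 bp
  [122,128): 6 bp
  [128,133): 5 bp
  [133,148): 15 bp
  [148,165): 17 bp
  [165,168): 3 bp
  [168,179): 11 bp
  [179,186): 7 bp
  [186,193): 7 bp
  [193,213): 20 bp
  [213,230): 17 bp
  [230,235): 5 bp
  [235,253): 18 bp
  [253,256): 3 bp
  [256,267): 11 bp
  [267,281): 14 bp
  [281,286): 5 bp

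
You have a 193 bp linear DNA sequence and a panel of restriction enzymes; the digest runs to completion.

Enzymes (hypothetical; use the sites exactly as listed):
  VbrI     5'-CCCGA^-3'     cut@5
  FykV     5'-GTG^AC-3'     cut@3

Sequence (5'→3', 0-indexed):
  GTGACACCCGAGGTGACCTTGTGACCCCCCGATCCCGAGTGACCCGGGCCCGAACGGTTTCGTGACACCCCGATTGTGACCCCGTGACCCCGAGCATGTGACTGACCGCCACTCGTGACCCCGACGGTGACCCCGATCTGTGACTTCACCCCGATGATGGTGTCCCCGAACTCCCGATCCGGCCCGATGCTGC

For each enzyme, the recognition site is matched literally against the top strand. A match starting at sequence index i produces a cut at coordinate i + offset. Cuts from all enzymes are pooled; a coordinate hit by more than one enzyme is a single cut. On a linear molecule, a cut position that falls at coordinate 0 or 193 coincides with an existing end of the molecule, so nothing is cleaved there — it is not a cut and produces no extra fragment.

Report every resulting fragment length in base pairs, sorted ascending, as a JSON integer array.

[3,3,4,5,5,6,6,6,7,7,7,7,8,8,8,8,9,9,10,11,12,12,15,17]

Scan for sites:
  VbrI (CCCGA, off=5): starts [6, 27, 33, 48, 68, 88, 119, 131, 149, 164, 172, 182] → cuts [11, 32, 38, 53, 73, 93, 124, 136, 154, 169, 177, 187]
  FykV (GTGAC, off=3): starts [0, 12, 20, 38, 61, 75, 83, 97, 114, 126, 139] → cuts [3, 15, 23, 41, 64, 78, 86, 100, 117, 129, 142]

All cut coordinates (distinct, sorted): [3, 11, 15, 23, 32, 38, 41, 53, 64, 73, 78, 86, 93, 100, 117, 124, 129, 136, 142, 154, 169, 177, 187]

Fragment lengths:
  [0,3): 3 bp
  [3,11): 8 bp
  [11,15): 4 bp
  [15,23): 8 bp
  [23,32): 9 bp
  [32,38): 6 bp
  [38,41): 3 bp
  [41,53): 12 bp
  [53,64): 11 bp
  [64,73): 9 bp
  [73,78): 5 bp
  [78,86): 8 bp
  [86,93): 7 bp
  [93,100): 7 bp
  [100,117): 17 bp
  [117,124): 7 bp
  [124,129): 5 bp
  [129,136): 7 bp
  [136,142): 6 bp
  [142,154): 12 bp
  [154,169): 15 bp
  [169,177): 8 bp
  [177,187): 10 bp
  [187,193): 6 bp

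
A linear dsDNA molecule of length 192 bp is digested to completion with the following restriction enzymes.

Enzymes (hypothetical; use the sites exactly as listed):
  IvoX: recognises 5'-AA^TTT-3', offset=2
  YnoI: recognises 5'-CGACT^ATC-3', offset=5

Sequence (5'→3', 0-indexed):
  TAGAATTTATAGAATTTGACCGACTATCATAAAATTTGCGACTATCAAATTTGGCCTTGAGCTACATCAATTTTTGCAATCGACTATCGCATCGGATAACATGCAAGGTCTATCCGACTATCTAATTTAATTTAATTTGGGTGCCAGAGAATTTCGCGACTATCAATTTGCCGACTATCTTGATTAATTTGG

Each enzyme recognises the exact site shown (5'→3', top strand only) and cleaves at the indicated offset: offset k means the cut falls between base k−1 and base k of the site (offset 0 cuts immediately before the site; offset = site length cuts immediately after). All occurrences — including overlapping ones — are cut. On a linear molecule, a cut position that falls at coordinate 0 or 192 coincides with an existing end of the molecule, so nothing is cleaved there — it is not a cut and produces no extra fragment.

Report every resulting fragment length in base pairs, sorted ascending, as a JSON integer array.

[5,5,5,5,5,6,6,9,9,9,10,10,11,11,15,16,21,34]

Scan for sites:
  IvoX AATTT/2: at [3, 12, 32, 47, 68, 123, 128, 133, 149, 164, 185] ⇒ [5, 14, 34, 49, 70, 125, 130, 135, 151, 166, 187]
  YnoI CGACTATC/5: at [20, 38, 80, 114, 156, 171] ⇒ [25, 43, 85, 119, 161, 176]

Pooled cuts: [5, 14, 25, 34, 43, 49, 70, 85, 119, 125, 130, 135, 151, 161, 166, 176, 187]

Fragments:
  [0,5): 5 bp
  [5,14): 9 bp
  [14,25): 11 bp
  [25,34): 9 bp
  [34,43): 9 bp
  [43,49): 6 bp
  [49,70): 21 bp
  [70,85): 15 bp
  [85,119): 34 bp
  [119,125): 6 bp
  [125,130): 5 bp
  [130,135): 5 bp
  [135,151): 16 bp
  [151,161): 10 bp
  [161,166): 5 bp
  [166,176): 10 bp
  [176,187): 11 bp
  [187,192): 5 bp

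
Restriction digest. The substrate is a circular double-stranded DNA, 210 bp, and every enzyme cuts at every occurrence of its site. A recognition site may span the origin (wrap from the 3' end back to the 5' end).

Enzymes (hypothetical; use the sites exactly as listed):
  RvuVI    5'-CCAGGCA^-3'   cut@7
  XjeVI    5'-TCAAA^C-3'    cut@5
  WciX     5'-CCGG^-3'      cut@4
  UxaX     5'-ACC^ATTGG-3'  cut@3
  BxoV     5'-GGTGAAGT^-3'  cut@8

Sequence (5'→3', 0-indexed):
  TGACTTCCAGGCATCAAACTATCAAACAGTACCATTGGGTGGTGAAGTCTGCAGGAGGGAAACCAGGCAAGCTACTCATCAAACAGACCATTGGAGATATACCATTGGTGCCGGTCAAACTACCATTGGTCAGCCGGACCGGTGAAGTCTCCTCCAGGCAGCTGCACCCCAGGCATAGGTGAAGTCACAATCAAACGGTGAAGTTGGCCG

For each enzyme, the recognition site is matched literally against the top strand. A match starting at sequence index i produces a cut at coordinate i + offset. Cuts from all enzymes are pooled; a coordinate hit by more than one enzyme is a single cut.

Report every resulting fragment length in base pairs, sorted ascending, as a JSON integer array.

Site scan:
  RvuVI (CCAGGCA, off=7): starts [6, 62, 153, 168] → cuts [13, 69, 160, 175]
  XjeVI (TCAAAC, off=5): starts [13, 21, 78, 114, 190] → cuts [18, 26, 83, 119, 195]
  WciX (CCGG, off=4): starts [110, 133, 138] → cuts [114, 137, 142]
  UxaX (ACCATTGG, off=3): starts [30, 86, 100, 121] → cuts [33, 89, 103, 124]
  BxoV (GGTGAAGT, off=8): starts [40, 140, 177, 196] → cuts [48, 148, 185, 204]

Pooled cuts: [13, 18, 26, 33, 48, 69, 83, 89, 103, 114, 119, 124, 137, 142, 148, 160, 175, 185, 195, 204]

Fragments:
  13→18: 5 bp
  18→26: 8 bp
  26→33: 7 bp
  33→48: 15 bp
  48→69: 21 bp
  69→83: 14 bp
  83→89: 6 bp
  89→103: 14 bp
  103→114: 11 bp
  114→119: 5 bp
  119→124: 5 bp
  124→137: 13 bp
  137→142: 5 bp
  142→148: 6 bp
  148→160: 12 bp
  160→175: 15 bp
  175→185: 10 bp
  185→195: 10 bp
  195→204: 9 bp
  204→13 (wrap): 210-204+13 = 19 bp

[5,5,5,5,6,6,7,8,9,10,10,11,12,13,14,14,15,15,19,21]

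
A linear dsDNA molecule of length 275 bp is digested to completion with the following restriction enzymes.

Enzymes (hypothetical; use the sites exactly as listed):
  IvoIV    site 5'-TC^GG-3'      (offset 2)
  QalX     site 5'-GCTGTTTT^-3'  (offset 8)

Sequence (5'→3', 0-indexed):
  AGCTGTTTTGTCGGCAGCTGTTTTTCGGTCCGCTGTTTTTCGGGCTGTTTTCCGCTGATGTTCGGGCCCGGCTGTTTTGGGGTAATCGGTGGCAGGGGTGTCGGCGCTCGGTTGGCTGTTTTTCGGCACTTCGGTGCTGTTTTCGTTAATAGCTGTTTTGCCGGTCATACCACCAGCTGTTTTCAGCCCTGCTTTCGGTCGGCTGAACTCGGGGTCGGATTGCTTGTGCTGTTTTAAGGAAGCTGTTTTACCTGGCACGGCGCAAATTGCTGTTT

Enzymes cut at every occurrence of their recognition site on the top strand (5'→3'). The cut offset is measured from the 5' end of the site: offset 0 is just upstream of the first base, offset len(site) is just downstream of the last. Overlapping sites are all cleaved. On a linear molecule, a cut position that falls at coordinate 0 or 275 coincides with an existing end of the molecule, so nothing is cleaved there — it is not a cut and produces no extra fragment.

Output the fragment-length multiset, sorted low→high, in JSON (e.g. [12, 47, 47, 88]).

Site scan:
  IvoIV TCGG/2: at [10, 24, 39, 61, 85, 100, 107, 122, 130, 194, 198, 208, 214] ⇒ [12, 26, 41, 63, 87, 102, 109, 124, 132, 196, 200, 210, 216]
  QalX GCTGTTTT/8: at [1, 16, 31, 43, 70, 114, 135, 151, 175, 227, 241] ⇒ [9, 24, 39, 51, 78, 122, 143, 159, 183, 235, 249]

Pooled cuts: [9, 12, 24, 26, 39, 41, 51, 63, 78, 87, 102, 109, 122, 124, 132, 143, 159, 183, 196, 200, 210, 216, 235, 249]

Fragments:
  [0,9): 9 bp
  [9,12): 3 bp
  [12,24): 12 bp
  [24,26): 2 bp
  [26,39): 13 bp
  [39,41): 2 bp
  [41,51): 10 bp
  [51,63): 12 bp
  [63,78): 15 bp
  [78,87): 9 bp
  [87,102): 15 bp
  [102,109): 7 bp
  [109,122): 13 bp
  [122,124): 2 bp
  [124,132): 8 bp
  [132,143): 11 bp
  [143,159): 16 bp
  [159,183): 24 bp
  [183,196): 13 bp
  [196,200): 4 bp
  [200,210): 10 bp
  [210,216): 6 bp
  [216,235): 19 bp
  [235,249): 14 bp
  [249,275): 26 bp

[2,2,2,3,4,6,7,8,9,9,10,10,11,12,12,13,13,13,14,15,15,16,19,24,26]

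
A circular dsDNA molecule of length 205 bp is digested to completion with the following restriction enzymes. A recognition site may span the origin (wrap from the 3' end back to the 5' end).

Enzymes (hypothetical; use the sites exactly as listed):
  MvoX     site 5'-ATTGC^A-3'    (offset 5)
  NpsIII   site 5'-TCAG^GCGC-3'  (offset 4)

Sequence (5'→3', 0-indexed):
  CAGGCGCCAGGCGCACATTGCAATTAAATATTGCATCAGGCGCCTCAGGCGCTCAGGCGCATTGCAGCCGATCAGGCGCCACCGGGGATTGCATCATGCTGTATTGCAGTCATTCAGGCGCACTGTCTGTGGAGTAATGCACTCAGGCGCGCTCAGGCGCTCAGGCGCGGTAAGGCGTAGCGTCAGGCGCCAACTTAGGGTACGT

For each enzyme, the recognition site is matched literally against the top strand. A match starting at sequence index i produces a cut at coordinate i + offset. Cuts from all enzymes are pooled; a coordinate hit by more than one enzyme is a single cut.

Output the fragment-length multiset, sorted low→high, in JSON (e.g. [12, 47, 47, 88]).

[5,8,8,9,9,10,10,10,13,15,17,18,22,22,29]

Site scan:
  MvoX ATTGCA/5: at [16, 29, 60, 87, 102] ⇒ [21, 34, 65, 92, 107]
  NpsIII TCAGGCGC/4: at [35, 44, 52, 71, 113, 142, 152, 160, 182, 204] ⇒ [3, 39, 48, 56, 75, 117, 146, 156, 164, 186]

Pooled cuts: [3, 21, 34, 39, 48, 56, 65, 75, 92, 107, 117, 146, 156, 164, 186]

Fragment lengths:
  3→21: 18 bp
  21→34: 13 bp
  34→39: 5 bp
  39→48: 9 bp
  48→56: 8 bp
  56→65: 9 bp
  65→75: 10 bp
  75→92: 17 bp
  92→107: 15 bp
  107→117: 10 bp
  117→146: 29 bp
  146→156: 10 bp
  156→164: 8 bp
  164→186: 22 bp
  186→3 (wrap): 205-186+3 = 22 bp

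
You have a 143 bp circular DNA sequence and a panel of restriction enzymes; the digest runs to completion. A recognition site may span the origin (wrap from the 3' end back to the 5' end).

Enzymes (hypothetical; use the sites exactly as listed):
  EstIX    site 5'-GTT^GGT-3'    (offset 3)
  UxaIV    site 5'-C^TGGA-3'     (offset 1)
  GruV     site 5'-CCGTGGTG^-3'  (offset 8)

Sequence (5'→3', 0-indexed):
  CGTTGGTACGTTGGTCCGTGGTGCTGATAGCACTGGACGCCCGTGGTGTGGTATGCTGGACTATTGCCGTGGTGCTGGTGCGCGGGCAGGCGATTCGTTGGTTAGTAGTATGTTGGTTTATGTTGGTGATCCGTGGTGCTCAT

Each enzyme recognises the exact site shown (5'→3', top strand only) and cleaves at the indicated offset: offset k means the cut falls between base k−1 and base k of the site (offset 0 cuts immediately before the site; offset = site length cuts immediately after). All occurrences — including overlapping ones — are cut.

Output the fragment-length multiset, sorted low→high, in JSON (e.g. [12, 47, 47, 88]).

Scan for sites:
  EstIX (GTTGGT, off=3): starts [1, 9, 96, 111, 121] → cuts [4, 12, 99, 114, 124]
  UxaIV (CTGGA, off=1): starts [32, 55] → cuts [33, 56]
  GruV (CCGTGGTG, off=8): starts [15, 40, 66, 130] → cuts [23, 48, 74, 138]

Pooled cuts: [4, 12, 23, 33, 48, 56, 74, 99, 114, 124, 138]

Fragments:
  4→12: 8 bp
  12→23: 11 bp
  23→33: 10 bp
  33→48: 15 bp
  48→56: 8 bp
  56→74: 18 bp
  74→99: 25 bp
  99→114: 15 bp
  114→124: 10 bp
  124→138: 14 bp
  138→4 (wrap): 143-138+4 = 9 bp

[8,8,9,10,10,11,14,15,15,18,25]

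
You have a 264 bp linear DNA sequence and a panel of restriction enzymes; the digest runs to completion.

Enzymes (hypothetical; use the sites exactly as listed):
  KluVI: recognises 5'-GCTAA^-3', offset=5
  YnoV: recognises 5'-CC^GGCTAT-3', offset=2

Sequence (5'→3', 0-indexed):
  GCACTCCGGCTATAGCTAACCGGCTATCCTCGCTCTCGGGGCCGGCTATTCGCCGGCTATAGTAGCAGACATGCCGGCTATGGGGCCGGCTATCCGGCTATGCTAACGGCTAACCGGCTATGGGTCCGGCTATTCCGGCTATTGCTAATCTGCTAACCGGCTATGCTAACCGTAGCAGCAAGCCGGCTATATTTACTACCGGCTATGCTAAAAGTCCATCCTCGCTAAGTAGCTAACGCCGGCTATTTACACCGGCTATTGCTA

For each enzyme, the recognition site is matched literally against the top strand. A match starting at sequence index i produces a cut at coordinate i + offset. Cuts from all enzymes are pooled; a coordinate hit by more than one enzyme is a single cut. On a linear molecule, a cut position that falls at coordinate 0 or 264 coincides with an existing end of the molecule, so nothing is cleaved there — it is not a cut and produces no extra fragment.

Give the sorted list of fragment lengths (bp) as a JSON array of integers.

Site scan:
  KluVI GCTAA/5: at [14, 101, 108, 143, 151, 164, 206, 223, 231] ⇒ [19, 106, 113, 148, 156, 169, 211, 228, 236]
  YnoV CCGGCTAT/2: at [5, 19, 41, 52, 73, 85, 93, 113, 125, 134, 156, 182, 198, 238, 251] ⇒ [7, 21, 43, 54, 75, 87, 95, 115, 127, 136, 158, 184, 200, 240, 253]

Pooled cuts: [7, 19, 21, 43, 54, 75, 87, 95, 106, 113, 115, 127, 136, 148, 156, 158, 169, 184, 200, 211, 228, 236, 240, 253]

Fragment lengths:
  [0,7): 7 bp
  [7,19): 12 bp
  [19,21): 2 bp
  [21,43): 22 bp
  [43,54): 11 bp
  [54,75): 21 bp
  [75,87): 12 bp
  [87,95): 8 bp
  [95,106): 11 bp
  [106,113): 7 bp
  [113,115): 2 bp
  [115,127): 12 bp
  [127,136): 9 bp
  [136,148): 12 bp
  [148,156): 8 bp
  [156,158): 2 bp
  [158,169): 11 bp
  [169,184): 15 bp
  [184,200): 16 bp
  [200,211): 11 bp
  [211,228): 17 bp
  [228,236): 8 bp
  [236,240): 4 bp
  [240,253): 13 bp
  [253,264): 11 bp

[2,2,2,4,7,7,8,8,8,9,11,11,11,11,11,12,12,12,12,13,15,16,17,21,22]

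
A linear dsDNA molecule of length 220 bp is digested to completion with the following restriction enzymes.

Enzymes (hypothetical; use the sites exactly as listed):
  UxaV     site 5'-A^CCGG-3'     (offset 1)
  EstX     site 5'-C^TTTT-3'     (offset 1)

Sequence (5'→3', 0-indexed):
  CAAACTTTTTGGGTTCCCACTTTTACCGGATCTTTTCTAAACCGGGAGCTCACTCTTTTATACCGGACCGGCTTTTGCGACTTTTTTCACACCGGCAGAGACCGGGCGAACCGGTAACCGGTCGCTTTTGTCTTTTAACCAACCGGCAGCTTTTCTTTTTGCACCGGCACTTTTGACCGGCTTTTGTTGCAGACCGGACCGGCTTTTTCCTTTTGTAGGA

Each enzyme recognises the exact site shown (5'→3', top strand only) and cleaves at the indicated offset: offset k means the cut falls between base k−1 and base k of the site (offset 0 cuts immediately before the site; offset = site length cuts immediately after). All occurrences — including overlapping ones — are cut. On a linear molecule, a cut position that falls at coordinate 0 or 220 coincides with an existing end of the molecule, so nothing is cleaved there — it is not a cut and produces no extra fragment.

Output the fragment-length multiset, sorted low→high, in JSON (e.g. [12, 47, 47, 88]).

[5,5,5,5,5,5,5,5,6,7,7,7,7,7,7,8,8,8,9,9,9,10,10,10,10,12,14,15]

Site scan:
  UxaV ACCGG/1: at [24, 40, 61, 66, 90, 100, 109, 116, 141, 162, 175, 192, 197] ⇒ [25, 41, 62, 67, 91, 101, 110, 117, 142, 163, 176, 193, 198]
  EstX CTTTT/1: at [4, 19, 31, 54, 71, 80, 124, 131, 149, 154, 169, 180, 202, 209] ⇒ [5, 20, 32, 55, 72, 81, 125, 132, 150, 155, 170, 181, 203, 210]

Pooled cuts: [5, 20, 25, 32, 41, 55, 62, 67, 72, 81, 91, 101, 110, 117, 125, 132, 142, 150, 155, 163, 170, 176, 181, 193, 198, 203, 210]

Fragments:
  [0,5): 5 bp
  [5,20): 15 bp
  [20,25): 5 bp
  [25,32): 7 bp
  [32,41): 9 bp
  [41,55): 14 bp
  [55,62): 7 bp
  [62,67): 5 bp
  [67,72): 5 bp
  [72,81): 9 bp
  [81,91): 10 bp
  [91,101): 10 bp
  [101,110): 9 bp
  [110,117): 7 bp
  [117,125): 8 bp
  [125,132): 7 bp
  [132,142): 10 bp
  [142,150): 8 bp
  [150,155): 5 bp
  [155,163): 8 bp
  [163,170): 7 bp
  [170,176): 6 bp
  [176,181): 5 bp
  [181,193): 12 bp
  [193,198): 5 bp
  [198,203): 5 bp
  [203,210): 7 bp
  [210,220): 10 bp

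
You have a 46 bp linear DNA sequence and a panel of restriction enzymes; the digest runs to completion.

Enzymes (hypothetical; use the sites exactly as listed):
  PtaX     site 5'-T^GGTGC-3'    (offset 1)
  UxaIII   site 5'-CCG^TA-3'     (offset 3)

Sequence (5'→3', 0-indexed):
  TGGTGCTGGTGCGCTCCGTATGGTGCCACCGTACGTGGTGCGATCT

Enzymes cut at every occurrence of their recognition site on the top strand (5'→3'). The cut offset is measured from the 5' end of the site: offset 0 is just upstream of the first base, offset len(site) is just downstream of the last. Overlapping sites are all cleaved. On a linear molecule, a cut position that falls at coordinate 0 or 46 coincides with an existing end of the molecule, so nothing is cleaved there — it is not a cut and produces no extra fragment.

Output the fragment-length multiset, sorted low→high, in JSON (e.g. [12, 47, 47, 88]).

[1,3,5,6,10,10,11]

Site scan:
  PtaX (TGGTGC, off=1): starts [0, 6, 20, 35] → cuts [1, 7, 21, 36]
  UxaIII (CCGTA, off=3): starts [15, 28] → cuts [18, 31]

All cut coordinates (distinct, sorted): [1, 7, 18, 21, 31, 36]

Fragment lengths:
  [0,1): 1 bp
  [1,7): 6 bp
  [7,18): 11 bp
  [18,21): 3 bp
  [21,31): 10 bp
  [31,36): 5 bp
  [36,46): 10 bp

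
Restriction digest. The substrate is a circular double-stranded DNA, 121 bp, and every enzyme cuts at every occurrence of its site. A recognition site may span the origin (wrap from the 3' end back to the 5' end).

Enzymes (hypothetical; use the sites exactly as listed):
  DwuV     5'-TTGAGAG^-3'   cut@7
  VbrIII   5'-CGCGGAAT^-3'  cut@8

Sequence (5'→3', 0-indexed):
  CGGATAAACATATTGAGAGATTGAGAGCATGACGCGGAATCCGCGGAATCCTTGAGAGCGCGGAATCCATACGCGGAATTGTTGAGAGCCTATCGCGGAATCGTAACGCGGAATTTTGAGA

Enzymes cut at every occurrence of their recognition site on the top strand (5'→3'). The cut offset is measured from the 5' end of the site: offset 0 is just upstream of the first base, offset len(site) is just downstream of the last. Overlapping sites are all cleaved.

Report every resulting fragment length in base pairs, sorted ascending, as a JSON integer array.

[8,8,9,9,9,13,13,13,13,26]

Per-enzyme occurrences:
  DwuV TTGAGAG/7: at [12, 20, 51, 81] ⇒ [19, 27, 58, 88]
  VbrIII CGCGGAAT/8: at [32, 41, 58, 71, 93, 106] ⇒ [40, 49, 66, 79, 101, 114]

All cut coordinates (distinct, sorted): [19, 27, 40, 49, 58, 66, 79, 88, 101, 114]

Fragment lengths:
  19→27: 8 bp
  27→40: 13 bp
  40→49: 9 bp
  49→58: 9 bp
  58→66: 8 bp
  66→79: 13 bp
  79→88: 9 bp
  88→101: 13 bp
  101→114: 13 bp
  114→19 (wrap): 121-114+19 = 26 bp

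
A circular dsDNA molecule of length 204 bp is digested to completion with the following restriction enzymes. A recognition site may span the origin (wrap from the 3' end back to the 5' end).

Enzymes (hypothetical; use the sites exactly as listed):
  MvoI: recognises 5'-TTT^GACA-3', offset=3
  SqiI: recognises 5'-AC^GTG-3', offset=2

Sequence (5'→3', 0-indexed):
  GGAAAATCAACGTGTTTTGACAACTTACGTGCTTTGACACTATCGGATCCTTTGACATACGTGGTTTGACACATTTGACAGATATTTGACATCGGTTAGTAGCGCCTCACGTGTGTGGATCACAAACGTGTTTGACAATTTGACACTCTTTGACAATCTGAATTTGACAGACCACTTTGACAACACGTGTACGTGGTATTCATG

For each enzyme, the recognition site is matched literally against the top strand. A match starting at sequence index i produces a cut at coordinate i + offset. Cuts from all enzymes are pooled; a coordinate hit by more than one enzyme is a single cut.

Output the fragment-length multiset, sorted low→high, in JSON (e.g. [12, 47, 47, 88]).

Per-enzyme occurrences:
  MvoI (TTTGACA, off=3): starts [15, 32, 50, 64, 73, 84, 130, 138, 148, 162, 175] → cuts [18, 35, 53, 67, 76, 87, 133, 141, 151, 165, 178]
  SqiI (ACGTG, off=2): starts [9, 26, 58, 108, 125, 184, 190] → cuts [11, 28, 60, 110, 127, 186, 192]

All cut coordinates (distinct, sorted): [11, 18, 28, 35, 53, 60, 67, 76, 87, 110, 127, 133, 141, 151, 165, 178, 186, 192]

Fragment lengths:
  11→18: 7 bp
  18→28: 10 bp
  28→35: 7 bp
  35→53: 18 bp
  53→60: 7 bp
  60→67: 7 bp
  67→76: 9 bp
  76→87: 11 bp
  87→110: 23 bp
  110→127: 17 bp
  127→133: 6 bp
  133→141: 8 bp
  141→151: 10 bp
  151→165: 14 bp
  165→178: 13 bp
  178→186: 8 bp
  186→192: 6 bp
  192→11 (wrap): 204-192+11 = 23 bp

[6,6,7,7,7,7,8,8,9,10,10,11,13,14,17,18,23,23]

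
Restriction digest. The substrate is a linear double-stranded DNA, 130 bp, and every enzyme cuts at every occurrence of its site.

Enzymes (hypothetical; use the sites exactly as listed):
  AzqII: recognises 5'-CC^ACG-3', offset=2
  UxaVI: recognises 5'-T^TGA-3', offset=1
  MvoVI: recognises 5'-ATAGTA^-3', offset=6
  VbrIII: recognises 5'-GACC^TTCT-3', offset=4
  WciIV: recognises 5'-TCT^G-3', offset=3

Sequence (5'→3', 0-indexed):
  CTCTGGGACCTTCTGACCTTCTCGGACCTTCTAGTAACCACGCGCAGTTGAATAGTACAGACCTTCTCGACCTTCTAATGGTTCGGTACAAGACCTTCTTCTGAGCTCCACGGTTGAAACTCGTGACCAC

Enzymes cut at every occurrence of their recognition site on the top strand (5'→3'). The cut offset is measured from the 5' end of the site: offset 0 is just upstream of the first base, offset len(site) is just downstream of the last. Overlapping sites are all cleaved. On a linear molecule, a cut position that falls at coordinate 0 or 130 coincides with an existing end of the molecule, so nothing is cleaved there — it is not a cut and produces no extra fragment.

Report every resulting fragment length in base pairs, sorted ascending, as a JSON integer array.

Site scan:
  AzqII (CCACG, off=2): starts [37, 107] → cuts [39, 109]
  UxaVI (TTGA, off=1): starts [47, 113] → cuts [48, 114]
  MvoVI (ATAGTA, off=6): starts [51] → cuts [57]
  VbrIII (GACCTTCT, off=4): starts [6, 14, 24, 59, 68, 91] → cuts [10, 18, 28, 63, 72, 95]
  WciIV (TCTG, off=3): starts [1, 11, 99] → cuts [4, 14, 102]

Pooled cuts: [4, 10, 14, 18, 28, 39, 48, 57, 63, 72, 95, 102, 109, 114]

Fragment lengths:
  [0,4): 4 bp
  [4,10): 6 bp
  [10,14): 4 bp
  [14,18): 4 bp
  [18,28): 10 bp
  [28,39): 11 bp
  [39,48): 9 bp
  [48,57): 9 bp
  [57,63): 6 bp
  [63,72): 9 bp
  [72,95): 23 bp
  [95,102): 7 bp
  [102,109): 7 bp
  [109,114): 5 bp
  [114,130): 16 bp

[4,4,4,5,6,6,7,7,9,9,9,10,11,16,23]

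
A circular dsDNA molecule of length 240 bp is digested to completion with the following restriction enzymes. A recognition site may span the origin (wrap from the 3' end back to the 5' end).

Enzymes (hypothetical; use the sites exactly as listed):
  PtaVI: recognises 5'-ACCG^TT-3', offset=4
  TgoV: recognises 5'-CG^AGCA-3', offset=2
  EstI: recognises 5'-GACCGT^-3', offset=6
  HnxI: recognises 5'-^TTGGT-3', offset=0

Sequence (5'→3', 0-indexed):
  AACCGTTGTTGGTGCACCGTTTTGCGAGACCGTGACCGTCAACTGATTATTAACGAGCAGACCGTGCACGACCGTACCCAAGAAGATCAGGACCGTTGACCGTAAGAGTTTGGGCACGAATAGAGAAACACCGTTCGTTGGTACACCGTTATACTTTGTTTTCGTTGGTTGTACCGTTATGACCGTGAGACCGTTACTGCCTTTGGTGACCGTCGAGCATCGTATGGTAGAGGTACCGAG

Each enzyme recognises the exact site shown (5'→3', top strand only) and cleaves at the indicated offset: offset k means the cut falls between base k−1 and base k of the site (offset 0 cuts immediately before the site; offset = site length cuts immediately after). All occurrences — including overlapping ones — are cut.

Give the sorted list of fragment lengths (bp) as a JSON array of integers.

Per-enzyme occurrences:
  PtaVI ACCGTT/4: at [1, 15, 91, 129, 144, 172, 189] ⇒ [5, 19, 95, 133, 148, 176, 193]
  TgoV CGAGCA/2: at [53, 213] ⇒ [55, 215]
  EstI GACCGT/6: at [27, 33, 59, 69, 90, 97, 180, 188, 207] ⇒ [33, 39, 65, 75, 96, 103, 186, 194, 213]
  HnxI TTGGT/0: at [8, 137, 164, 202] ⇒ [8, 137, 164, 202]

All cut coordinates (distinct, sorted): [5, 8, 19, 33, 39, 55, 65, 75, 95, 96, 103, 133, 137, 148, 164, 176, 186, 193, 194, 202, 213, 215]

Fragments:
  5→8: 3 bp
  8→19: 11 bp
  19→33: 14 bp
  33→39: 6 bp
  39→55: 16 bp
  55→65: 10 bp
  65→75: 10 bp
  75→95: 20 bp
  95→96: 1 bp
  96→103: 7 bp
  103→133: 30 bp
  133→137: 4 bp
  137→148: 11 bp
  148→164: 16 bp
  164→176: 12 bp
  176→186: 10 bp
  186→193: 7 bp
  193→194: 1 bp
  194→202: 8 bp
  202→213: 11 bp
  213→215: 2 bp
  215→5 (wrap): 240-215+5 = 30 bp

[1,1,2,3,4,6,7,7,8,10,10,10,11,11,11,12,14,16,16,20,30,30]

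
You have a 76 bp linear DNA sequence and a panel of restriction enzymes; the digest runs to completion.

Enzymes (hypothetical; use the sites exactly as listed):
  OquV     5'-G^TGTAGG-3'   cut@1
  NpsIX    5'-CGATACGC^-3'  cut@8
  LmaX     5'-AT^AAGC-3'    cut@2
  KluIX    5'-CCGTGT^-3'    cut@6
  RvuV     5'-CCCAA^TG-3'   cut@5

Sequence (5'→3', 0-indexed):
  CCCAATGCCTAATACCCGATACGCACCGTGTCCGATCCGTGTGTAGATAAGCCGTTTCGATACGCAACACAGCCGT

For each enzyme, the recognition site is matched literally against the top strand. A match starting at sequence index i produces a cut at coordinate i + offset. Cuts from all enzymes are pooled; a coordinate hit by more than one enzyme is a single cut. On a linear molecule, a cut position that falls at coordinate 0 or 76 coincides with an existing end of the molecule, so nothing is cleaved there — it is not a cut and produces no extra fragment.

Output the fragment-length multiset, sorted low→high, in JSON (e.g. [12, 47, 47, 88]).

[5,6,7,11,11,17,19]

Site scan:
  OquV (GTGTAGG, off=1): no sites
  NpsIX CGATACGC/8: at [16, 57] ⇒ [24, 65]
  LmaX ATAAGC/2: at [46] ⇒ [48]
  KluIX CCGTGT/6: at [25, 36] ⇒ [31, 42]
  RvuV CCCAATG/5: at [0] ⇒ [5]

All cut coordinates (distinct, sorted): [5, 24, 31, 42, 48, 65]

Fragment lengths:
  [0,5): 5 bp
  [5,24): 19 bp
  [24,31): 7 bp
  [31,42): 11 bp
  [42,48): 6 bp
  [48,65): 17 bp
  [65,76): 11 bp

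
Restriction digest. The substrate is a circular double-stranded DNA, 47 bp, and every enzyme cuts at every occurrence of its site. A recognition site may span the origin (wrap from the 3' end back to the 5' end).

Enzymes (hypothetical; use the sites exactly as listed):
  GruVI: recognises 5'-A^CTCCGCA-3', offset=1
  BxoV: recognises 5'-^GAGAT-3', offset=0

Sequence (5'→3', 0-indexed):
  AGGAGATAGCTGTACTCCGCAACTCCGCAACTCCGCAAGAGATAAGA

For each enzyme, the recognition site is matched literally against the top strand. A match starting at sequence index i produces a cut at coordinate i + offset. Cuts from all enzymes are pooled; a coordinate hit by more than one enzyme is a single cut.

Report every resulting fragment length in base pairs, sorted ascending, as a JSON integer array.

Per-enzyme occurrences:
  GruVI ACTCCGCA/1: at [13, 21, 29] ⇒ [14, 22, 30]
  BxoV GAGAT/0: at [2, 38] ⇒ [2, 38]

Pooled cuts: [2, 14, 22, 30, 38]

Fragment lengths:
  2→14: 12 bp
  14→22: 8 bp
  22→30: 8 bp
  30→38: 8 bp
  38→2 (wrap): 47-38+2 = 11 bp

[8,8,8,11,12]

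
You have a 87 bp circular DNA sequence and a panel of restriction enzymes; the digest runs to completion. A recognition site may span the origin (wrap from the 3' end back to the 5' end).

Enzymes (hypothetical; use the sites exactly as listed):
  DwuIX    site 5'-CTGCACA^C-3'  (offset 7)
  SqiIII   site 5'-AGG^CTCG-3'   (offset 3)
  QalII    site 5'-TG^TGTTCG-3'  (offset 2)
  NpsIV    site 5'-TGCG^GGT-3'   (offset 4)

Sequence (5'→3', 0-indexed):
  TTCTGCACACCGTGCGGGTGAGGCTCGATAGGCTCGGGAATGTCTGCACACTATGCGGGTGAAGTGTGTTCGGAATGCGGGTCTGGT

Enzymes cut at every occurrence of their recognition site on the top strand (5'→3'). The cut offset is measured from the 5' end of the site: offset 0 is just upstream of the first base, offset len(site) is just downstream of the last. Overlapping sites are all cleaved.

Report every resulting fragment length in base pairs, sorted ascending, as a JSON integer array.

Scan for sites:
  DwuIX (CTGCACAC, off=7): starts [2, 43] → cuts [9, 50]
  SqiIII (AGGCTCG, off=3): starts [20, 29] → cuts [23, 32]
  QalII (TGTGTTCG, off=2): starts [64] → cuts [66]
  NpsIV (TGCGGGT, off=4): starts [12, 53, 75] → cuts [16, 57, 79]

Pooled cuts: [9, 16, 23, 32, 50, 57, 66, 79]

Fragment lengths:
  9→16: 7 bp
  16→23: 7 bp
  23→32: 9 bp
  32→50: 18 bp
  50→57: 7 bp
  57→66: 9 bp
  66→79: 13 bp
  79→9 (wrap): 87-79+9 = 17 bp

[7,7,7,9,9,13,17,18]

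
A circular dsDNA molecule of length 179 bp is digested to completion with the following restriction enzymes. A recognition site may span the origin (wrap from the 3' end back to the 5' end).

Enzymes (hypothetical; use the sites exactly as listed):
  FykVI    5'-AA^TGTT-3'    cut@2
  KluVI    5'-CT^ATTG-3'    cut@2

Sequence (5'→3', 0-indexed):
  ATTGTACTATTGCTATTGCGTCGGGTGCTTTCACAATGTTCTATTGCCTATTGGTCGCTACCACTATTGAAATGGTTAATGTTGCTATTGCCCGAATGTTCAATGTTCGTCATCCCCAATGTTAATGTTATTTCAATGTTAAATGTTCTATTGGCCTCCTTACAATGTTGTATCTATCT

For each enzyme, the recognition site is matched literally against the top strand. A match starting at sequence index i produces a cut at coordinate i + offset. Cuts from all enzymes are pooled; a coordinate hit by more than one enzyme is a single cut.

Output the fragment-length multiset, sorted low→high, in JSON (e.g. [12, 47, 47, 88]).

[6,6,6,6,7,7,7,7,8,10,11,14,14,16,16,16,22]

Per-enzyme occurrences:
  FykVI (AATGTT, off=2): starts [34, 77, 94, 101, 117, 123, 134, 141, 163] → cuts [36, 79, 96, 103, 119, 125, 136, 143, 165]
  KluVI (CTATTG, off=2): starts [6, 12, 40, 47, 63, 84, 147, 177] → cuts [0, 8, 14, 42, 49, 65, 86, 149]

All cut coordinates (distinct, sorted): [0, 8, 14, 36, 42, 49, 65, 79, 86, 96, 103, 119, 125, 136, 143, 149, 165]

Fragments:
  0→8: 8 bp
  8→14: 6 bp
  14→36: 22 bp
  36→42: 6 bp
  42→49: 7 bp
  49→65: 16 bp
  65→79: 14 bp
  79→86: 7 bp
  86→96: 10 bp
  96→103: 7 bp
  103→119: 16 bp
  119→125: 6 bp
  125→136: 11 bp
  136→143: 7 bp
  143→149: 6 bp
  149→165: 16 bp
  165→0 (wrap): 179-165+0 = 14 bp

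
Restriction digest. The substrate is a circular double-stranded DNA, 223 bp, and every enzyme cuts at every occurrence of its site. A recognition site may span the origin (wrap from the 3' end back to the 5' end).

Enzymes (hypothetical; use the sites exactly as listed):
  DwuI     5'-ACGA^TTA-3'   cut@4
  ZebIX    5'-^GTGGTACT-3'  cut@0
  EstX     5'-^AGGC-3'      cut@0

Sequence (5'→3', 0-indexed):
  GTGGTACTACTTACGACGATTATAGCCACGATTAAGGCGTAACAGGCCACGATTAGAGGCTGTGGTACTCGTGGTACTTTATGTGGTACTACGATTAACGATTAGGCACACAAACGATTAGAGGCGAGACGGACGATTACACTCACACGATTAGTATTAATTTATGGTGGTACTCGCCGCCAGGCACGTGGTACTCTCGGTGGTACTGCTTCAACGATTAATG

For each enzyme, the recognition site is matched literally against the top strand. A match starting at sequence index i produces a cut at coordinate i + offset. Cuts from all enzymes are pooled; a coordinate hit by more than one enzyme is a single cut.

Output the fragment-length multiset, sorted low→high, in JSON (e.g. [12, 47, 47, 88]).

Per-enzyme occurrences:
  DwuI ACGATTA/4: at [15, 27, 48, 90, 97, 113, 132, 146, 213] ⇒ [19, 31, 52, 94, 101, 117, 136, 150, 217]
  ZebIX GTGGTACT/0: at [0, 61, 70, 82, 166, 187, 199] ⇒ [0, 61, 70, 82, 166, 187, 199]
  EstX AGGC/0: at [34, 43, 56, 103, 121, 181] ⇒ [34, 43, 56, 103, 121, 181]

All cut coordinates (distinct, sorted): [0, 19, 31, 34, 43, 52, 56, 61, 70, 82, 94, 101, 103, 117, 121, 136, 150, 166, 181, 187, 199, 217]

Fragment lengths:
  0→19: 19 bp
  19→31: 12 bp
  31→34: 3 bp
  34→43: 9 bp
  43→52: 9 bp
  52→56: 4 bp
  56→61: 5 bp
  61→70: 9 bp
  70→82: 12 bp
  82→94: 12 bp
  94→101: 7 bp
  101→103: 2 bp
  103→117: 14 bp
  117→121: 4 bp
  121→136: 15 bp
  136→150: 14 bp
  150→166: 16 bp
  166→181: 15 bp
  181→187: 6 bp
  187→199: 12 bp
  199→217: 18 bp
  217→0 (wrap): 223-217+0 = 6 bp

[2,3,4,4,5,6,6,7,9,9,9,12,12,12,12,14,14,15,15,16,18,19]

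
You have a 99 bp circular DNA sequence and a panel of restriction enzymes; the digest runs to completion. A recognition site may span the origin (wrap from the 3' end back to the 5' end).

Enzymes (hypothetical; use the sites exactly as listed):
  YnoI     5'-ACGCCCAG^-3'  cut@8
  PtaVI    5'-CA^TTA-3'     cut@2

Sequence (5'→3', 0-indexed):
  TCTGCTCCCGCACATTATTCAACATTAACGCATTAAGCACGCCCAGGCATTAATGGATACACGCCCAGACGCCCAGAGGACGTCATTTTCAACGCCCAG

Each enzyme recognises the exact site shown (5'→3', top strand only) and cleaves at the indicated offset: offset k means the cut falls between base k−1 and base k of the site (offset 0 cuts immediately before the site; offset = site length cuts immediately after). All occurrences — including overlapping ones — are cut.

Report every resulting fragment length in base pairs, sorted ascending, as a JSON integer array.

[3,8,8,10,14,14,19,23]

Scan for sites:
  YnoI ACGCCCAG/8: at [38, 60, 68, 91] ⇒ [0, 46, 68, 76]
  PtaVI CATTA/2: at [12, 22, 30, 47] ⇒ [14, 24, 32, 49]

Pooled cuts: [0, 14, 24, 32, 46, 49, 68, 76]

Fragment lengths:
  0→14: 14 bp
  14→24: 10 bp
  24→32: 8 bp
  32→46: 14 bp
  46→49: 3 bp
  49→68: 19 bp
  68→76: 8 bp
  76→0 (wrap): 99-76+0 = 23 bp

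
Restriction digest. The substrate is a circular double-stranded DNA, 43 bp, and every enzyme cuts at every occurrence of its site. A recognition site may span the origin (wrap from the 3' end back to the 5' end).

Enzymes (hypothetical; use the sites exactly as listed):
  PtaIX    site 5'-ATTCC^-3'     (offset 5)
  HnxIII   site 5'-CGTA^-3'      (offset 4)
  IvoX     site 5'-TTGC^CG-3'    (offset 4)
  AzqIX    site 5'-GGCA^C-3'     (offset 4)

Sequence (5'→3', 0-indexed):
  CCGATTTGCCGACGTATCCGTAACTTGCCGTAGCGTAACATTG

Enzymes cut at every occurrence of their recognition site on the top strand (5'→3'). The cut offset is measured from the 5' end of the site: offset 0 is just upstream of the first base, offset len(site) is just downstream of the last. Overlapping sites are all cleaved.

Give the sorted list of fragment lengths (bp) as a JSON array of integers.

Site scan:
  PtaIX (ATTCC, off=5): no sites
  HnxIII (CGTA, off=4): starts [12, 18, 28, 33] → cuts [16, 22, 32, 37]
  IvoX (TTGCCG, off=4): starts [5, 24, 40] → cuts [1, 9, 28]
  AzqIX (GGCAC, off=4): no sites

Pooled cuts: [1, 9, 16, 22, 28, 32, 37]

Fragment lengths:
  1→9: 8 bp
  9→16: 7 bp
  16→22: 6 bp
  22→28: 6 bp
  28→32: 4 bp
  32→37: 5 bp
  37→1 (wrap): 43-37+1 = 7 bp

[4,5,6,6,7,7,8]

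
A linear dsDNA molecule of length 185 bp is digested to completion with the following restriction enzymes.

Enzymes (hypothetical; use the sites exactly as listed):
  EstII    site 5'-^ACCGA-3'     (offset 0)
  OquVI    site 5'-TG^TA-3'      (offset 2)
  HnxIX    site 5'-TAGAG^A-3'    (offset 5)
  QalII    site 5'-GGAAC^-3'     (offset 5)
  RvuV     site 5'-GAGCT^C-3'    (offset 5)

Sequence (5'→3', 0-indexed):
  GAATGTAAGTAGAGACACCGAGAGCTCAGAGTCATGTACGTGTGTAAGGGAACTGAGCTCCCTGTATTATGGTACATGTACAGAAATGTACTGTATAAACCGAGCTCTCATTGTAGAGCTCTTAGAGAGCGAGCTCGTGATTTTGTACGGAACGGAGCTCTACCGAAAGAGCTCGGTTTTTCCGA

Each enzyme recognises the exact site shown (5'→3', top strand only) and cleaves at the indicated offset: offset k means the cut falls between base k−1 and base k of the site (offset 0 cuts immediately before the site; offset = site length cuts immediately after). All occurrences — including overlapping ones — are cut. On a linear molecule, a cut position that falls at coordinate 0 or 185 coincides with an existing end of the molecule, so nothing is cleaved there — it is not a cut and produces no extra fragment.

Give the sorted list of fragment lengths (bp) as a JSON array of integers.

[2,2,5,5,5,5,6,6,7,7,7,8,8,8,8,9,9,10,10,10,10,12,12,14]

Site scan:
  EstII ACCGA/0: at [16, 98, 161] ⇒ [16, 98, 161]
  OquVI TGTA/2: at [3, 34, 42, 62, 76, 86, 91, 111, 143] ⇒ [5, 36, 44, 64, 78, 88, 93, 113, 145]
  HnxIX TAGAGA/5: at [9, 122] ⇒ [14, 127]
  QalII GGAAC/5: at [48, 148] ⇒ [53, 153]
  RvuV GAGCTC/5: at [21, 54, 101, 115, 130, 154, 168] ⇒ [26, 59, 106, 120, 135, 159, 173]

Pooled cuts: [5, 14, 16, 26, 36, 44, 53, 59, 64, 78, 88, 93, 98, 106, 113, 120, 127, 135, 145, 153, 159, 161, 173]

Fragments:
  [0,5): 5 bp
  [5,14): 9 bp
  [14,16): 2 bp
  [16,26): 10 bp
  [26,36): 10 bp
  [36,44): 8 bp
  [44,53): 9 bp
  [53,59): 6 bp
  [59,64): 5 bp
  [64,78): 14 bp
  [78,88): 10 bp
  [88,93): 5 bp
  [93,98): 5 bp
  [98,106): 8 bp
  [106,113): 7 bp
  [113,120): 7 bp
  [120,127): 7 bp
  [127,135): 8 bp
  [135,145): 10 bp
  [145,153): 8 bp
  [153,159): 6 bp
  [159,161): 2 bp
  [161,173): 12 bp
  [173,185): 12 bp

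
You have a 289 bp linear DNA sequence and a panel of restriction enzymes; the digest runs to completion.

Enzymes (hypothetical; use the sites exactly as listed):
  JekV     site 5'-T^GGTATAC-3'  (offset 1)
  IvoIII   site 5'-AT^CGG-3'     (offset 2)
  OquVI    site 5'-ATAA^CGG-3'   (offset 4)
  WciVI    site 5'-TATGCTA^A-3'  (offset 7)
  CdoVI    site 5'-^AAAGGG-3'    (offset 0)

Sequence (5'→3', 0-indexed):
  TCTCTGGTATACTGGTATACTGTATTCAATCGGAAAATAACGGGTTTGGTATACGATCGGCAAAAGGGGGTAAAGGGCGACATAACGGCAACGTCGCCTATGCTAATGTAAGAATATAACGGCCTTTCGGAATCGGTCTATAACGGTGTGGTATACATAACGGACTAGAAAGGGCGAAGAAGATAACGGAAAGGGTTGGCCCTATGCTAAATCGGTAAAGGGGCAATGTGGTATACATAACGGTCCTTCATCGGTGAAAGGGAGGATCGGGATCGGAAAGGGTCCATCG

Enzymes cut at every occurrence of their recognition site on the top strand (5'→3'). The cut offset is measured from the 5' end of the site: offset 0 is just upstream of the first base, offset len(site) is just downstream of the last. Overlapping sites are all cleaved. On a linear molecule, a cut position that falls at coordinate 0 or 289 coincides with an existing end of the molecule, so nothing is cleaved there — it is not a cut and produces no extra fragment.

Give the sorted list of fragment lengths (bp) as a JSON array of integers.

Per-enzyme occurrences:
  JekV TGGTATAC/1: at [4, 12, 46, 148, 228] ⇒ [5, 13, 47, 149, 229]
  IvoIII ATCGG/2: at [28, 55, 131, 210, 249, 265, 271] ⇒ [30, 57, 133, 212, 251, 267, 273]
  OquVI ATAACGG/4: at [36, 81, 115, 139, 156, 182, 236] ⇒ [40, 85, 119, 143, 160, 186, 240]
  WciVI TATGCTAA/7: at [98, 202] ⇒ [105, 209]
  CdoVI AAAGGG/0: at [62, 71, 168, 189, 216, 256, 276] ⇒ [62, 71, 168, 189, 216, 256, 276]

All cut coordinates (distinct, sorted): [5, 13, 30, 40, 47, 57, 62, 71, 85, 105, 119, 133, 143, 149, 160, 168, 186, 189, 209, 212, 216, 229, 240, 251, 256, 267, 273, 276]

Fragment lengths:
  [0,5): 5 bp
  [5,13): 8 bp
  [13,30): 17 bp
  [30,40): 10 bp
  [40,47): 7 bp
  [47,57): 10 bp
  [57,62): 5 bp
  [62,71): 9 bp
  [71,85): 14 bp
  [85,105): 20 bp
  [105,119): 14 bp
  [119,133): 14 bp
  [133,143): 10 bp
  [143,149): 6 bp
  [149,160): 11 bp
  [160,168): 8 bp
  [168,186): 18 bp
  [186,189): 3 bp
  [189,209): 20 bp
  [209,212): 3 bp
  [212,216): 4 bp
  [216,229): 13 bp
  [229,240): 11 bp
  [240,251): 11 bp
  [251,256): 5 bp
  [256,267): 11 bp
  [267,273): 6 bp
  [273,276): 3 bp
  [276,289): 13 bp

[3,3,3,4,5,5,5,6,6,7,8,8,9,10,10,10,11,11,11,11,13,13,14,14,14,17,18,20,20]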